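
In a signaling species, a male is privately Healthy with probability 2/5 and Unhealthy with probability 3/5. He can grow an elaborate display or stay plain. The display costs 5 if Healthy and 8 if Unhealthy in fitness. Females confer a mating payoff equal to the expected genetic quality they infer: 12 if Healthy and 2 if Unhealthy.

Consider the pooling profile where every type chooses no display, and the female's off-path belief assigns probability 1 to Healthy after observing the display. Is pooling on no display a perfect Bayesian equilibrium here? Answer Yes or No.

On path, the female holds the prior and pays 2/5·12 + 3/5·2 = 6. Off path (the display), believing Healthy, it pays 12.
Healthy: no display nets 6; the display nets 12 − 5 = 7. Healthy would deviate.
Unhealthy: no display nets 6; the display nets 12 − 8 = 4. Unhealthy stays.
A type deviates, so pooling fails.

No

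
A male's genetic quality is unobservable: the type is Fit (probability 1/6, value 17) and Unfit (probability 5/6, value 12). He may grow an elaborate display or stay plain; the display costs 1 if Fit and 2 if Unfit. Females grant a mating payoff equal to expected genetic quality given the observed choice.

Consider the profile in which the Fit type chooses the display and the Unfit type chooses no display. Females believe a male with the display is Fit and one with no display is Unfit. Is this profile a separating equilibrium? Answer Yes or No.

Under these beliefs, the display earns mating payoff 17 and no display earns mating payoff 12.
Fit: the display nets 17 − 1 = 16; no display nets 12. Fit prefers the display.
Unfit: the display nets 17 − 2 = 15; no display nets 12. Unfit would deviate to the display.
Unfit has a profitable deviation, so the profile is not an equilibrium.

No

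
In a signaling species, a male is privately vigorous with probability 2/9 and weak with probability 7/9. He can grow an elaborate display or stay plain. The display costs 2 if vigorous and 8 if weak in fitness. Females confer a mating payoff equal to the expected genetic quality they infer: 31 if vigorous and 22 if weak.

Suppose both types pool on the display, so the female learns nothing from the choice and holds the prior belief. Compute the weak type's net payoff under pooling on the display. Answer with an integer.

16

Pooled mating payoff = 2/9·31 + 7/9·22 = 24.
weak pays cost 8 for the display, so net payoff = 24 − 8 = 16.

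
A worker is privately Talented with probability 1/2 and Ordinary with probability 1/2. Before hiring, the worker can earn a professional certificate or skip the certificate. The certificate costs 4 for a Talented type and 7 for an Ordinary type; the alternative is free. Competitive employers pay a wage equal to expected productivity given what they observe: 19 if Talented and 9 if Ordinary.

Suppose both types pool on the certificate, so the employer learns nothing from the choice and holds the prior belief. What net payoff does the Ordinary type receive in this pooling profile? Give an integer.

Pooled wage = 1/2·19 + 1/2·9 = 14.
Ordinary pays cost 7 for the certificate, so net payoff = 14 − 7 = 7.

7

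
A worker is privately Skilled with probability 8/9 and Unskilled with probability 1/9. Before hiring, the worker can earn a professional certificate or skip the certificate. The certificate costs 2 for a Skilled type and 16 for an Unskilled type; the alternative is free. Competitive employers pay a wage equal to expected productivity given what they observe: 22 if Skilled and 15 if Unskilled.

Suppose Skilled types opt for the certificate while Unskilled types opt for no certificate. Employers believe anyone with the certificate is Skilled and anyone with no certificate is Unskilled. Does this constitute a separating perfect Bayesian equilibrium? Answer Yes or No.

Yes

Under these beliefs, the certificate earns wage 22 and no certificate earns wage 15.
Skilled: the certificate nets 22 − 2 = 20; no certificate nets 15. Skilled prefers the certificate.
Unskilled: the certificate nets 22 − 16 = 6; no certificate nets 15. Unskilled prefers no certificate.
Neither type deviates, so the separating profile is an equilibrium.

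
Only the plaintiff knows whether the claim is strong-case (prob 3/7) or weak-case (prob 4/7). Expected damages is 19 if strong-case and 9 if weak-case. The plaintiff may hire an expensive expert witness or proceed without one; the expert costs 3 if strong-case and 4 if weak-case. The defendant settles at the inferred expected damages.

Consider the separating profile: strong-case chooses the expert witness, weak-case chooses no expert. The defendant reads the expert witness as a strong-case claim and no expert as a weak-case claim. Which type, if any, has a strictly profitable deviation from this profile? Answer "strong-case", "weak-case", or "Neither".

weak-case

The expert witness pays 19; no expert pays 9.
strong-case: assigned the expert witness, nets 19 − 3 = 16; deviating to no expert nets 9.
weak-case: assigned no expert, nets 9; deviating to the expert witness nets 19 − 4 = 15.
The weak-case type gains 6 by deviating.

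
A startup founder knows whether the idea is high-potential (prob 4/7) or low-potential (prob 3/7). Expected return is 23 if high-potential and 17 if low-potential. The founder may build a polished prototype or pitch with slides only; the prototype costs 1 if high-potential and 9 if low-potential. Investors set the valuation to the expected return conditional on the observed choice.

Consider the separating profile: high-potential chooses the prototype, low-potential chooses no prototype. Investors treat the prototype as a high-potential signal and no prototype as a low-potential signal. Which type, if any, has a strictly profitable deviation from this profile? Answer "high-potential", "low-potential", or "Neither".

Neither

The prototype pays 23; no prototype pays 17.
high-potential: assigned the prototype, nets 23 − 1 = 22; deviating to no prototype nets 17.
low-potential: assigned no prototype, nets 17; deviating to the prototype nets 23 − 9 = 14.
Both types strictly prefer their assigned action; no profitable deviation.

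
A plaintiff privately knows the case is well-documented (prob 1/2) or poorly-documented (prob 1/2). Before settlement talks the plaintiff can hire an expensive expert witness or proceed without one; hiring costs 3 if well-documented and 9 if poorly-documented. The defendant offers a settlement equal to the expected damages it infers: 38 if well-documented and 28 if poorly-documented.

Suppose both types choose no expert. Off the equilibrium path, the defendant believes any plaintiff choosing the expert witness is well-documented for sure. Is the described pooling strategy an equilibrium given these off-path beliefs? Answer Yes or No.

On path, the defendant holds the prior and pays 1/2·38 + 1/2·28 = 33. Off path (the expert witness), believing well-documented, it pays 38.
well-documented: no expert nets 33; the expert witness nets 38 − 3 = 35. well-documented would deviate.
poorly-documented: no expert nets 33; the expert witness nets 38 − 9 = 29. poorly-documented stays.
A type deviates, so pooling fails.

No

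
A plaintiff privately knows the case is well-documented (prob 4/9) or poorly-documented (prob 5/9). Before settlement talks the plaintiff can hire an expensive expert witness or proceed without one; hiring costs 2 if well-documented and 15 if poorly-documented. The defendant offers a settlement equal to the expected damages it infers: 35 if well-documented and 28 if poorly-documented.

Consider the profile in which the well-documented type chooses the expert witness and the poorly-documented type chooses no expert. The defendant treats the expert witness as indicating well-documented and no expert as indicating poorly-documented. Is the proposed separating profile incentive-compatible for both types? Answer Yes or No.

Under these beliefs, the expert witness earns settlement 35 and no expert earns settlement 28.
well-documented: the expert witness nets 35 − 2 = 33; no expert nets 28. well-documented prefers the expert witness.
poorly-documented: the expert witness nets 35 − 15 = 20; no expert nets 28. poorly-documented prefers no expert.
Neither type deviates, so the separating profile is an equilibrium.

Yes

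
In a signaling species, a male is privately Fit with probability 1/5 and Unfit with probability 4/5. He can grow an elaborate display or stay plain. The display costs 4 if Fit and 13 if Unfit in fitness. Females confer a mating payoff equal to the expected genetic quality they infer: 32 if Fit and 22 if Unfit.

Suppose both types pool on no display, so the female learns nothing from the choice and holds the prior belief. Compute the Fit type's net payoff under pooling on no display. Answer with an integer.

24

Pooled mating payoff = 1/5·32 + 4/5·22 = 24.
Fit pays no cost for no display, so net payoff = 24.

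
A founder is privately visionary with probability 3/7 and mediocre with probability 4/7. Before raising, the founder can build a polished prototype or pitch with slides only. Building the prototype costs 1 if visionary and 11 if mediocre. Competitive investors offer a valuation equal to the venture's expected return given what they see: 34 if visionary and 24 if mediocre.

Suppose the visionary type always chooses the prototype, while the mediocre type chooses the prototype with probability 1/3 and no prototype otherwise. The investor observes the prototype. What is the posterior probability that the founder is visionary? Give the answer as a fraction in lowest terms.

P(the prototype) = (3/7)·1 + (4/7)·(1/3) = 13/21.
By Bayes' rule, P(visionary | the prototype) = (3/7) / (13/21) = 9/13.

9/13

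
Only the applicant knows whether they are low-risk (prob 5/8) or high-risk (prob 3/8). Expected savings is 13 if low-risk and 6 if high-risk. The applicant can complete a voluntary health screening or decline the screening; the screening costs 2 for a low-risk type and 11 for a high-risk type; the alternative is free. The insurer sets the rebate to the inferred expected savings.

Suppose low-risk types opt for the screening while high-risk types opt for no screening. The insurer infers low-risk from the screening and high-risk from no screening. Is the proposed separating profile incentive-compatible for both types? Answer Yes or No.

Yes

Under these beliefs, the screening earns rebate 13 and no screening earns rebate 6.
low-risk: the screening nets 13 − 2 = 11; no screening nets 6. low-risk prefers the screening.
high-risk: the screening nets 13 − 11 = 2; no screening nets 6. high-risk prefers no screening.
Neither type deviates, so the separating profile is an equilibrium.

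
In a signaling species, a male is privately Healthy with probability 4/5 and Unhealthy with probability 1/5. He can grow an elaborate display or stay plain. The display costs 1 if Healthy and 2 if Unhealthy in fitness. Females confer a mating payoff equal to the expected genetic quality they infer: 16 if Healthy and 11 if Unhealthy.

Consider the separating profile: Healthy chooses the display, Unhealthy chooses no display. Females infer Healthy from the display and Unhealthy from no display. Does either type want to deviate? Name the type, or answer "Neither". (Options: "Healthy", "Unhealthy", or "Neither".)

The display pays 16; no display pays 11.
Healthy: assigned the display, nets 16 − 1 = 15; deviating to no display nets 11.
Unhealthy: assigned no display, nets 11; deviating to the display nets 16 − 2 = 14.
The Unhealthy type gains 3 by deviating.

Unhealthy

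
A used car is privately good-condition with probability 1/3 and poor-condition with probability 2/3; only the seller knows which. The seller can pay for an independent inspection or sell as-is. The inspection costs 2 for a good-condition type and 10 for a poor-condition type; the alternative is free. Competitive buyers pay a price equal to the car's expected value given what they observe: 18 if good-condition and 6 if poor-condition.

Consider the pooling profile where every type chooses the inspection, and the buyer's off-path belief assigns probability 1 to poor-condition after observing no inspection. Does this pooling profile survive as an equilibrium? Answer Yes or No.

No

On path, the buyer holds the prior and pays 1/3·18 + 2/3·6 = 10. Off path (no inspection), believing poor-condition, it pays 6.
good-condition: the inspection nets 10 − 2 = 8; no inspection nets 6. good-condition stays.
poor-condition: the inspection nets 10 − 10 = 0; no inspection nets 6. poor-condition would deviate.
A type deviates, so pooling fails.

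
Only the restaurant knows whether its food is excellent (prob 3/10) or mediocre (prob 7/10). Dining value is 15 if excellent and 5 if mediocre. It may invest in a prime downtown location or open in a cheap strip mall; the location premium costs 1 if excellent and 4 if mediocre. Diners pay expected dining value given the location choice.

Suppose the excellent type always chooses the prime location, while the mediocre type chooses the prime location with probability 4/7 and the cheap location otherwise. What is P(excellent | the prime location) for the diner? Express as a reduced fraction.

P(the prime location) = (3/10)·1 + (7/10)·(4/7) = 7/10.
By Bayes' rule, P(excellent | the prime location) = (3/10) / (7/10) = 3/7.

3/7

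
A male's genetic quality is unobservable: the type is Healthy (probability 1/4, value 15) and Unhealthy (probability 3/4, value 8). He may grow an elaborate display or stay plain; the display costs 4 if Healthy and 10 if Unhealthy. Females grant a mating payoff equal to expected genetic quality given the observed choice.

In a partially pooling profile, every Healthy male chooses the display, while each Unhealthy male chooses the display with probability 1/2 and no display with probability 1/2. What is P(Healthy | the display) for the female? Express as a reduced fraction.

2/5

P(the display) = (1/4)·1 + (3/4)·(1/2) = 5/8.
By Bayes' rule, P(Healthy | the display) = (1/4) / (5/8) = 2/5.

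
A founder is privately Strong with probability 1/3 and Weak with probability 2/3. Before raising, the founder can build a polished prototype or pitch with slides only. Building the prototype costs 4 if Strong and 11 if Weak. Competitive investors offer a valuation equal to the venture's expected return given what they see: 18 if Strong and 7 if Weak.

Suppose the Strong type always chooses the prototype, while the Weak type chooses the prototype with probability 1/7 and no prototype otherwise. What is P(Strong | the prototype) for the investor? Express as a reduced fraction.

7/9

P(the prototype) = (1/3)·1 + (2/3)·(1/7) = 3/7.
By Bayes' rule, P(Strong | the prototype) = (1/3) / (3/7) = 7/9.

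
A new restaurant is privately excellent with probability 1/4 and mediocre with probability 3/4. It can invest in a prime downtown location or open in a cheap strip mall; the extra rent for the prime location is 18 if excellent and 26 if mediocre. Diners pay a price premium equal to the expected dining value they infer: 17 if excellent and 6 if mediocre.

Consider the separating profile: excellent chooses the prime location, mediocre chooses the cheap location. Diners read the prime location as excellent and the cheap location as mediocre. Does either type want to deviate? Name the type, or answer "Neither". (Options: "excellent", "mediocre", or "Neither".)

excellent

The prime location pays 17; the cheap location pays 6.
excellent: assigned the prime location, nets 17 − 18 = -1; deviating to the cheap location nets 6.
mediocre: assigned the cheap location, nets 6; deviating to the prime location nets 17 − 26 = -9.
The excellent type gains 7 by deviating.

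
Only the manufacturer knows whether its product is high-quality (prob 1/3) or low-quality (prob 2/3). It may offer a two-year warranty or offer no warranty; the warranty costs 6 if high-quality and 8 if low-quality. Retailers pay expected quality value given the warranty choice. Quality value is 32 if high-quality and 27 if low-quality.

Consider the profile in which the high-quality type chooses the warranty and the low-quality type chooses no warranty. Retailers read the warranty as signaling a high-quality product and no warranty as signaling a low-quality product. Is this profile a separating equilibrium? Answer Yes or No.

No

Under these beliefs, the warranty earns price 32 and no warranty earns price 27.
high-quality: the warranty nets 32 − 6 = 26; no warranty nets 27. high-quality would deviate to no warranty.
low-quality: the warranty nets 32 − 8 = 24; no warranty nets 27. low-quality prefers no warranty.
high-quality has a profitable deviation, so the profile is not an equilibrium.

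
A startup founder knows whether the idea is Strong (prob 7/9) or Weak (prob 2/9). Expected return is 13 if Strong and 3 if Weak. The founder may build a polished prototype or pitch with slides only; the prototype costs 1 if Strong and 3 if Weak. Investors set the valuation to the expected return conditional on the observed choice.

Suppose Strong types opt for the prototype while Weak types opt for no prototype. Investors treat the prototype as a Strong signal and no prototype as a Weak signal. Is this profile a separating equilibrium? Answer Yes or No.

No

Under these beliefs, the prototype earns valuation 13 and no prototype earns valuation 3.
Strong: the prototype nets 13 − 1 = 12; no prototype nets 3. Strong prefers the prototype.
Weak: the prototype nets 13 − 3 = 10; no prototype nets 3. Weak would deviate to the prototype.
Weak has a profitable deviation, so the profile is not an equilibrium.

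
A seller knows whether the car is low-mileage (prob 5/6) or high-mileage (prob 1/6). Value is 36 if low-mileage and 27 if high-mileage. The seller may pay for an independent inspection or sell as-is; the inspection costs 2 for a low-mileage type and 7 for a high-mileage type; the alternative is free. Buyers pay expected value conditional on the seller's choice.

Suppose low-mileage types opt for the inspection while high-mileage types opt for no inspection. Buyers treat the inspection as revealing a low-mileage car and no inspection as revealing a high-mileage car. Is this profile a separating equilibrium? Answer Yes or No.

No

Under these beliefs, the inspection earns price 36 and no inspection earns price 27.
low-mileage: the inspection nets 36 − 2 = 34; no inspection nets 27. low-mileage prefers the inspection.
high-mileage: the inspection nets 36 − 7 = 29; no inspection nets 27. high-mileage would deviate to the inspection.
high-mileage has a profitable deviation, so the profile is not an equilibrium.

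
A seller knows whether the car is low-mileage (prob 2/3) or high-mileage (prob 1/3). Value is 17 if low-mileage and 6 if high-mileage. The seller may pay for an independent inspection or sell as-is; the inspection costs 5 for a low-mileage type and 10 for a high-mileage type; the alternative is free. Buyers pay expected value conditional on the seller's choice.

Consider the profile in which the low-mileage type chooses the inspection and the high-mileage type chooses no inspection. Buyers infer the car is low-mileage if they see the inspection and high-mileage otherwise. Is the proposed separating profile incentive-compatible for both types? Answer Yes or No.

No

Under these beliefs, the inspection earns price 17 and no inspection earns price 6.
low-mileage: the inspection nets 17 − 5 = 12; no inspection nets 6. low-mileage prefers the inspection.
high-mileage: the inspection nets 17 − 10 = 7; no inspection nets 6. high-mileage would deviate to the inspection.
high-mileage has a profitable deviation, so the profile is not an equilibrium.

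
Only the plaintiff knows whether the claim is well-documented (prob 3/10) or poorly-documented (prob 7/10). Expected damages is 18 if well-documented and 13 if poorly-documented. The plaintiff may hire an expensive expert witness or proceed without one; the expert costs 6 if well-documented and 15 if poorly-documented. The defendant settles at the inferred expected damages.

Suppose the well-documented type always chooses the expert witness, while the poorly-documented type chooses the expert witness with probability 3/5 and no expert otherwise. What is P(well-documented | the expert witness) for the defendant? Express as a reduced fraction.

5/12

P(the expert witness) = (3/10)·1 + (7/10)·(3/5) = 18/25.
By Bayes' rule, P(well-documented | the expert witness) = (3/10) / (18/25) = 5/12.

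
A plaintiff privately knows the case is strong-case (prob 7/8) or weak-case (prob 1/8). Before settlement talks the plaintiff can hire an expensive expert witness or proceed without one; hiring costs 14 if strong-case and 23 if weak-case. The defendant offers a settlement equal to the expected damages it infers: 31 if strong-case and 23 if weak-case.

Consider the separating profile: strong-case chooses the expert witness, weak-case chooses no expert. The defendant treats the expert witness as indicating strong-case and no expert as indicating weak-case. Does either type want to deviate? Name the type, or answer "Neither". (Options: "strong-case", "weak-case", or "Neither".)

strong-case

The expert witness pays 31; no expert pays 23.
strong-case: assigned the expert witness, nets 31 − 14 = 17; deviating to no expert nets 23.
weak-case: assigned no expert, nets 23; deviating to the expert witness nets 31 − 23 = 8.
The strong-case type gains 6 by deviating.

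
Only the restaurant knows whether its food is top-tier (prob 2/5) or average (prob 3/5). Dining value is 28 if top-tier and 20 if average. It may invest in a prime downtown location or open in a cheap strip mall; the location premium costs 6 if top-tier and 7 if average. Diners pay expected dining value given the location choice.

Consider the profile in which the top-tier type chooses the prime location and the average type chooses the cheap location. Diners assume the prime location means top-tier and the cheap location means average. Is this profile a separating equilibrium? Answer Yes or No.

No

Under these beliefs, the prime location earns price premium 28 and the cheap location earns price premium 20.
top-tier: the prime location nets 28 − 6 = 22; the cheap location nets 20. top-tier prefers the prime location.
average: the prime location nets 28 − 7 = 21; the cheap location nets 20. average would deviate to the prime location.
average has a profitable deviation, so the profile is not an equilibrium.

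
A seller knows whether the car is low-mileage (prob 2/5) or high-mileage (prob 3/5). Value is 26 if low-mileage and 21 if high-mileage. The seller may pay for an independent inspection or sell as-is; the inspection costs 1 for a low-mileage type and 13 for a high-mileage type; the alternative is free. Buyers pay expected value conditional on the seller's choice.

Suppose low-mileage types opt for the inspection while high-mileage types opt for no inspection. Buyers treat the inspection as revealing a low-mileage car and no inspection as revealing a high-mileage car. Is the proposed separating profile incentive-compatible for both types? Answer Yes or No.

Yes

Under these beliefs, the inspection earns price 26 and no inspection earns price 21.
low-mileage: the inspection nets 26 − 1 = 25; no inspection nets 21. low-mileage prefers the inspection.
high-mileage: the inspection nets 26 − 13 = 13; no inspection nets 21. high-mileage prefers no inspection.
Neither type deviates, so the separating profile is an equilibrium.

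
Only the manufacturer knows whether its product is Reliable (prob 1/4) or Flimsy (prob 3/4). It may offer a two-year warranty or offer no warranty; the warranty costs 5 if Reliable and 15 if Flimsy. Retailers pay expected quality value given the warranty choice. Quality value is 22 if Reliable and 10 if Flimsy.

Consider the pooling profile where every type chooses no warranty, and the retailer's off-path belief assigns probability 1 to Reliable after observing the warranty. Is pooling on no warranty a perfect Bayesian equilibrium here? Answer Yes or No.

No

On path, the retailer holds the prior and pays 1/4·22 + 3/4·10 = 13. Off path (the warranty), believing Reliable, it pays 22.
Reliable: no warranty nets 13; the warranty nets 22 − 5 = 17. Reliable would deviate.
Flimsy: no warranty nets 13; the warranty nets 22 − 15 = 7. Flimsy stays.
A type deviates, so pooling fails.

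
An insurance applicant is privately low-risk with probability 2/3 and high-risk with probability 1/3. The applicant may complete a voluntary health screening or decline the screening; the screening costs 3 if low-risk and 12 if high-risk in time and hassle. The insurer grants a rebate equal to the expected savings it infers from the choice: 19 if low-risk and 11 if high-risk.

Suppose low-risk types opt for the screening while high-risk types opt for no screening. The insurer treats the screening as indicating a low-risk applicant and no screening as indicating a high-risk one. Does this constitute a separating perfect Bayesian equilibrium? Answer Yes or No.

Yes

Under these beliefs, the screening earns rebate 19 and no screening earns rebate 11.
low-risk: the screening nets 19 − 3 = 16; no screening nets 11. low-risk prefers the screening.
high-risk: the screening nets 19 − 12 = 7; no screening nets 11. high-risk prefers no screening.
Neither type deviates, so the separating profile is an equilibrium.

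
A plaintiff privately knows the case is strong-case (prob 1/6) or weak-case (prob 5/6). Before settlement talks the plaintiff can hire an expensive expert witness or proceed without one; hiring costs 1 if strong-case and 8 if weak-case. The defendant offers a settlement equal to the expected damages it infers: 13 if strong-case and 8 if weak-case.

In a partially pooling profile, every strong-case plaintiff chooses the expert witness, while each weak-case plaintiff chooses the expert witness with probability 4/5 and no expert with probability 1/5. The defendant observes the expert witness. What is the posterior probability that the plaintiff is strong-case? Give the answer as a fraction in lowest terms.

1/5

P(the expert witness) = (1/6)·1 + (5/6)·(4/5) = 5/6.
By Bayes' rule, P(strong-case | the expert witness) = (1/6) / (5/6) = 1/5.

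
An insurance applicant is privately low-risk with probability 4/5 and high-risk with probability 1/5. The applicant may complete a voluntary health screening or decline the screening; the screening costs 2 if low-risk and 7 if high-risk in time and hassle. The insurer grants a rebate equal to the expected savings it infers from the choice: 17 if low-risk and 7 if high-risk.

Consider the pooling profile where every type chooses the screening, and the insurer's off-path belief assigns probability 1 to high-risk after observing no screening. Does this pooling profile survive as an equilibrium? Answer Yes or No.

On path, the insurer holds the prior and pays 4/5·17 + 1/5·7 = 15. Off path (no screening), believing high-risk, it pays 7.
low-risk: the screening nets 15 − 2 = 13; no screening nets 7. low-risk stays.
high-risk: the screening nets 15 − 7 = 8; no screening nets 7. high-risk stays.
No type deviates, so pooling is sustained.

Yes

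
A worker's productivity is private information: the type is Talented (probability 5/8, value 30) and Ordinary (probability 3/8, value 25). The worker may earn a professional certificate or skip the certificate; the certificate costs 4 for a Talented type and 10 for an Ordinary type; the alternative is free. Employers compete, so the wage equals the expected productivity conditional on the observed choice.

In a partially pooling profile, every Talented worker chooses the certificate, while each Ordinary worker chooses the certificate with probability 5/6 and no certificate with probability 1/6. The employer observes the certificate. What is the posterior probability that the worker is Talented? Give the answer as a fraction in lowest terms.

2/3

P(the certificate) = (5/8)·1 + (3/8)·(5/6) = 15/16.
By Bayes' rule, P(Talented | the certificate) = (5/8) / (15/16) = 2/3.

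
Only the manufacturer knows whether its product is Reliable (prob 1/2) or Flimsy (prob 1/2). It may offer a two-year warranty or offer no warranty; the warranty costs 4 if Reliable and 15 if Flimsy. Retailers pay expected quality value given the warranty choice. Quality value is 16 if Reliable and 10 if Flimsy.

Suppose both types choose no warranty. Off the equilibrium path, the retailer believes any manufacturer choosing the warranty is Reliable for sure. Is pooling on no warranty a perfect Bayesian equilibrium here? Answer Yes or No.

On path, the retailer holds the prior and pays 1/2·16 + 1/2·10 = 13. Off path (the warranty), believing Reliable, it pays 16.
Reliable: no warranty nets 13; the warranty nets 16 − 4 = 12. Reliable stays.
Flimsy: no warranty nets 13; the warranty nets 16 − 15 = 1. Flimsy stays.
No type deviates, so pooling is sustained.

Yes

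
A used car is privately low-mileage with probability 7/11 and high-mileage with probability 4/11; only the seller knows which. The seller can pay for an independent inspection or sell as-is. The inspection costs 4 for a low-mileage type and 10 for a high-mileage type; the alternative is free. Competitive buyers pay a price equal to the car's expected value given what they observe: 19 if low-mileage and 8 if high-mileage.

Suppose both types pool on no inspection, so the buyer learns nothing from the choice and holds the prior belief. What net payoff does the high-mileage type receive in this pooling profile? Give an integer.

Pooled price = 7/11·19 + 4/11·8 = 15.
high-mileage pays no cost for no inspection, so net payoff = 15.

15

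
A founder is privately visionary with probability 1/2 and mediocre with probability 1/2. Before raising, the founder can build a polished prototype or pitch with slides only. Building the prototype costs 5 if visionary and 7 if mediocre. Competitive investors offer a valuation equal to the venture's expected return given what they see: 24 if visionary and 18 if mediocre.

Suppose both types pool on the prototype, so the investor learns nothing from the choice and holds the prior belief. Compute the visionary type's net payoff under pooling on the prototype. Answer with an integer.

16

Pooled valuation = 1/2·24 + 1/2·18 = 21.
visionary pays cost 5 for the prototype, so net payoff = 21 − 5 = 16.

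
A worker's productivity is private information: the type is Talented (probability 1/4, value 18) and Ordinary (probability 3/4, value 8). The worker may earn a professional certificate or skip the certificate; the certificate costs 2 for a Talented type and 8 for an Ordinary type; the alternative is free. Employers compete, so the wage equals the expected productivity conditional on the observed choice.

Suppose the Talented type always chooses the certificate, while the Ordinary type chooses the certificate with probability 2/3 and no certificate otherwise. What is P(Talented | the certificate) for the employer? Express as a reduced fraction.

P(the certificate) = (1/4)·1 + (3/4)·(2/3) = 3/4.
By Bayes' rule, P(Talented | the certificate) = (1/4) / (3/4) = 1/3.

1/3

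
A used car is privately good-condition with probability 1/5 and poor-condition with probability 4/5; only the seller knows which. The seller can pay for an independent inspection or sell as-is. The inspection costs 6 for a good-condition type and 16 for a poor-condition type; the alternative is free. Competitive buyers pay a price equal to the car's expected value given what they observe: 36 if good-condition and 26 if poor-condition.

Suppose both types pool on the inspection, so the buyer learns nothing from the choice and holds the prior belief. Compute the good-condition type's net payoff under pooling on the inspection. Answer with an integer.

Pooled price = 1/5·36 + 4/5·26 = 28.
good-condition pays cost 6 for the inspection, so net payoff = 28 − 6 = 22.

22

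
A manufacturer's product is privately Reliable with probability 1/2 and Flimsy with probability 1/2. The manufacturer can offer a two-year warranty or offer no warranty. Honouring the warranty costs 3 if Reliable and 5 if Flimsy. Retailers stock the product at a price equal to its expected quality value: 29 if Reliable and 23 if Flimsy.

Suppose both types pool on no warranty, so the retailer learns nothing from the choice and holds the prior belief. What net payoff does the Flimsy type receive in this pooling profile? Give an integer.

26

Pooled price = 1/2·29 + 1/2·23 = 26.
Flimsy pays no cost for no warranty, so net payoff = 26.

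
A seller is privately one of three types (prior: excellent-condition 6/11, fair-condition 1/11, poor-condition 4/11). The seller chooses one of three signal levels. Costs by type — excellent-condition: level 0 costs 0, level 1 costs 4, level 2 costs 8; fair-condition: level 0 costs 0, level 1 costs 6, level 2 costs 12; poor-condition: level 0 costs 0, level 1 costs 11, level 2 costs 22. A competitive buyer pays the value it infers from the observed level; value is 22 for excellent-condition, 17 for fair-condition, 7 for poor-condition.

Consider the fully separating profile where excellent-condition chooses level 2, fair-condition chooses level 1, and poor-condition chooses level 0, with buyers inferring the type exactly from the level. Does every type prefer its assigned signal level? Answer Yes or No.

Separating prices: level 2 → 22, level 1 → 17, level 0 → 7.
excellent-condition (assigned level 2): level 0: 7 − 0 = 7; level 1: 17 − 4 = 13; level 2: 22 − 8 = 14. excellent-condition stays.
fair-condition (assigned level 1): level 0: 7 − 0 = 7; level 1: 17 − 6 = 11; level 2: 22 − 12 = 10. fair-condition stays.
poor-condition (assigned level 0): level 0: 7 − 0 = 7; level 1: 17 − 11 = 6; level 2: 22 − 22 = 0. poor-condition stays.
Every type prefers its assigned level; separation holds.

Yes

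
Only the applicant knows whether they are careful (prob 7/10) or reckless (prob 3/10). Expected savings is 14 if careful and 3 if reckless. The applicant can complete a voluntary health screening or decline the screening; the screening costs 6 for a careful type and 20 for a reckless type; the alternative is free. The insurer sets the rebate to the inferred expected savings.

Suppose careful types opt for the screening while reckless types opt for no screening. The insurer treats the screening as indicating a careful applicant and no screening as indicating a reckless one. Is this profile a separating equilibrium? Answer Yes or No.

Under these beliefs, the screening earns rebate 14 and no screening earns rebate 3.
careful: the screening nets 14 − 6 = 8; no screening nets 3. careful prefers the screening.
reckless: the screening nets 14 − 20 = -6; no screening nets 3. reckless prefers no screening.
Neither type deviates, so the separating profile is an equilibrium.

Yes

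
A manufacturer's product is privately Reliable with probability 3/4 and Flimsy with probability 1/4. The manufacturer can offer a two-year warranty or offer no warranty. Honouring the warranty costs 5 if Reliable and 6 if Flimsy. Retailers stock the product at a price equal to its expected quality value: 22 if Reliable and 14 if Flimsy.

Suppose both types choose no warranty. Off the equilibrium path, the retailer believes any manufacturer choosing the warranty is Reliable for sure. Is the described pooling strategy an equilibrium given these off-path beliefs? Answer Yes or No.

Yes

On path, the retailer holds the prior and pays 3/4·22 + 1/4·14 = 20. Off path (the warranty), believing Reliable, it pays 22.
Reliable: no warranty nets 20; the warranty nets 22 − 5 = 17. Reliable stays.
Flimsy: no warranty nets 20; the warranty nets 22 − 6 = 16. Flimsy stays.
No type deviates, so pooling is sustained.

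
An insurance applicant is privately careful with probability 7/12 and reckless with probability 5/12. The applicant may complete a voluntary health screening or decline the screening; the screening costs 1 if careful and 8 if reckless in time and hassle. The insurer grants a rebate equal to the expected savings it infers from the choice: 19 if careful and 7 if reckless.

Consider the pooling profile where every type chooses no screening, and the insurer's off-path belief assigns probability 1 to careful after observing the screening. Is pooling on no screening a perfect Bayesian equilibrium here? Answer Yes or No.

On path, the insurer holds the prior and pays 7/12·19 + 5/12·7 = 14. Off path (the screening), believing careful, it pays 19.
careful: no screening nets 14; the screening nets 19 − 1 = 18. careful would deviate.
reckless: no screening nets 14; the screening nets 19 − 8 = 11. reckless stays.
A type deviates, so pooling fails.

No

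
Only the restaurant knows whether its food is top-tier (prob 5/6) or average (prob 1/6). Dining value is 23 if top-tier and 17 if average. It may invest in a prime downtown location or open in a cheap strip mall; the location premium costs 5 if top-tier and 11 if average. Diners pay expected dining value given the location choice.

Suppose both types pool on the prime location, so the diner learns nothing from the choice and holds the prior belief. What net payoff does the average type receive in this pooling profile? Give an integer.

Pooled price premium = 5/6·23 + 1/6·17 = 22.
average pays cost 11 for the prime location, so net payoff = 22 − 11 = 11.

11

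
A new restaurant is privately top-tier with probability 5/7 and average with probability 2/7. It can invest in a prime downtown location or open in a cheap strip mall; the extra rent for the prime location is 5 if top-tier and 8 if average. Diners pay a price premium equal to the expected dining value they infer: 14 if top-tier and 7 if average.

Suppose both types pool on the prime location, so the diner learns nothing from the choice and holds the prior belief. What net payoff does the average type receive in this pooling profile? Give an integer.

Pooled price premium = 5/7·14 + 2/7·7 = 12.
average pays cost 8 for the prime location, so net payoff = 12 − 8 = 4.

4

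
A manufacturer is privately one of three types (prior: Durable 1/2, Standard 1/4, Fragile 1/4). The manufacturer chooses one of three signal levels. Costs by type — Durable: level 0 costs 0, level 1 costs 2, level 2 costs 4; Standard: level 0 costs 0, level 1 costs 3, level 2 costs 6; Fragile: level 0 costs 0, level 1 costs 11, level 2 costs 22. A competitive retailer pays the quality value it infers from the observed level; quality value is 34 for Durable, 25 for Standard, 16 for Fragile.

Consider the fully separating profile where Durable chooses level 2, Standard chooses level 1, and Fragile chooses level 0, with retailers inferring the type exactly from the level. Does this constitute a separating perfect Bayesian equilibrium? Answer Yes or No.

Separating prices: level 2 → 34, level 1 → 25, level 0 → 16.
Durable (assigned level 2): level 0: 16 − 0 = 16; level 1: 25 − 2 = 23; level 2: 34 − 4 = 30. Durable stays.
Standard (assigned level 1): level 0: 16 − 0 = 16; level 1: 25 − 3 = 22; level 2: 34 − 6 = 28. Standard prefers level 2.
Fragile (assigned level 0): level 0: 16 − 0 = 16; level 1: 25 − 11 = 14; level 2: 34 − 22 = 12. Fragile stays.
At least one type deviates; the separating profile fails.

No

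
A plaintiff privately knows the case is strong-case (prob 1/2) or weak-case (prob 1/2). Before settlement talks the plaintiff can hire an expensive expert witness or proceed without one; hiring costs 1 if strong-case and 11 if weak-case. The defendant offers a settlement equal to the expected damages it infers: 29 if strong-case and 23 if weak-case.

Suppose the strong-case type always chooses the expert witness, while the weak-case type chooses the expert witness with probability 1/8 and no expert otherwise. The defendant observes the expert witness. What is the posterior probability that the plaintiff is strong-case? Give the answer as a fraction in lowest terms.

P(the expert witness) = (1/2)·1 + (1/2)·(1/8) = 9/16.
By Bayes' rule, P(strong-case | the expert witness) = (1/2) / (9/16) = 8/9.

8/9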